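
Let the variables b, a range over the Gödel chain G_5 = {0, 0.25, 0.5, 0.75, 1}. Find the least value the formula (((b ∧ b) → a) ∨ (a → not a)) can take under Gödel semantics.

0.25

The minimum is attained at b = 0.5, a = 0.25:
  (b ∧ b) = min(0.5, 0.5) = 0.5
  ((b ∧ b) → a): 0.5 > 0.25, so result = 0.25
  not a: Gödel ¬ of 0.25 = 0 (operand ≠ 0)
  (a → not a): 0.25 > 0, so result = 0
  (((b ∧ b) → a) ∨ (a → not a)) = max(0.25, 0) = 0.25
Checking all 25 assignments confirms none give a value below 0.25.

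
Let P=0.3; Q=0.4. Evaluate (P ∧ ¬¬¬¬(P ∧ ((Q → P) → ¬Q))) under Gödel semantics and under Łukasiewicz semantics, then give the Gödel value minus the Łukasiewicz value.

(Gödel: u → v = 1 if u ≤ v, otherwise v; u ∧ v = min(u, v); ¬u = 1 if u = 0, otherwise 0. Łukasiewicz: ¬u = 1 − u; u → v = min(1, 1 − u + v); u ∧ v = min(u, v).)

Gödel evaluation:
  (Q → P): 0.4 > 0.3, so result = 0.3
  ¬Q: Gödel ¬ of 0.4 = 0 (operand ≠ 0)
  ((Q → P) → ¬Q): 0.3 > 0, so result = 0
  (P ∧ ((Q → P) → ¬Q)) = min(0.3, 0) = 0
  ¬(P ∧ ((Q → P) → ¬Q)): Gödel ¬ of 0 = 1 (operand is 0)
  ¬¬(P ∧ ((Q → P) → ¬Q)): Gödel ¬ of 1 = 0 (operand ≠ 0)
  ¬¬¬(P ∧ ((Q → P) → ¬Q)): Gödel ¬ of 0 = 1 (operand is 0)
  ¬¬¬¬(P ∧ ((Q → P) → ¬Q)): Gödel ¬ of 1 = 0 (operand ≠ 0)
  (P ∧ ¬¬¬¬(P ∧ ((Q → P) → ¬Q))) = min(0.3, 0) = 0
  Gödel value = 0
Łukasiewicz evaluation:
  (Q → P): min(1, 1 − 0.4 + 0.3) = 0.9
  ¬Q: Łukasiewicz ¬ gives 1 − 0.4 = 0.6
  ((Q → P) → ¬Q): min(1, 1 − 0.9 + 0.6) = 0.7
  (P ∧ ((Q → P) → ¬Q)) = min(0.3, 0.7) = 0.3
  ¬(P ∧ ((Q → P) → ¬Q)): Łukasiewicz ¬ gives 1 − 0.3 = 0.7
  ¬¬(P ∧ ((Q → P) → ¬Q)): Łukasiewicz ¬ gives 1 − 0.7 = 0.3
  ¬¬¬(P ∧ ((Q → P) → ¬Q)): Łukasiewicz ¬ gives 1 − 0.3 = 0.7
  ¬¬¬¬(P ∧ ((Q → P) → ¬Q)): Łukasiewicz ¬ gives 1 − 0.7 = 0.3
  (P ∧ ¬¬¬¬(P ∧ ((Q → P) → ¬Q))) = min(0.3, 0.3) = 0.3
  Łukasiewicz value = 0.3
Difference: 0 − 0.3 = -0.30

-0.30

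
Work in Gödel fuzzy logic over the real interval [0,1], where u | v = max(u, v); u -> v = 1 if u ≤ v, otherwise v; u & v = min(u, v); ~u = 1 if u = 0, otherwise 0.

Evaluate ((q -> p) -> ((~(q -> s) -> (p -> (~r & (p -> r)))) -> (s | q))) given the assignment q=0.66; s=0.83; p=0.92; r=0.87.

0.83

(q -> p): 0.66 ≤ 0.92, so result = 1
(q -> s): 0.66 ≤ 0.83, so result = 1
~(q -> s): Gödel ¬ of 1 = 0 (operand ≠ 0)
~r: Gödel ¬ of 0.87 = 0 (operand ≠ 0)
(p -> r): 0.92 > 0.87, so result = 0.87
(~r & (p -> r)) = min(0, 0.87) = 0
(p -> (~r & (p -> r))): 0.92 > 0, so result = 0
(~(q -> s) -> (p -> (~r & (p -> r)))): 0 ≤ 0, so result = 1
(s | q) = max(0.83, 0.66) = 0.83
((~(q -> s) -> (p -> (~r & (p -> r)))) -> (s | q)): 1 > 0.83, so result = 0.83
((q -> p) -> ((~(q -> s) -> (p -> (~r & (p -> r)))) -> (s | q))): 1 > 0.83, so result = 0.83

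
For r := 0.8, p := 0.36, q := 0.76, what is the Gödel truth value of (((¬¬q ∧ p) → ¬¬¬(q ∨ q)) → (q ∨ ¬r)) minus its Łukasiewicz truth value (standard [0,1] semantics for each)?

0.12

Gödel evaluation:
  ¬q: Gödel ¬ of 0.76 = 0 (operand ≠ 0)
  ¬¬q: Gödel ¬ of 0 = 1 (operand is 0)
  (¬¬q ∧ p) = min(1, 0.36) = 0.36
  (q ∨ q) = max(0.76, 0.76) = 0.76
  ¬(q ∨ q): Gödel ¬ of 0.76 = 0 (operand ≠ 0)
  ¬¬(q ∨ q): Gödel ¬ of 0 = 1 (operand is 0)
  ¬¬¬(q ∨ q): Gödel ¬ of 1 = 0 (operand ≠ 0)
  ((¬¬q ∧ p) → ¬¬¬(q ∨ q)): 0.36 > 0, so result = 0
  ¬r: Gödel ¬ of 0.8 = 0 (operand ≠ 0)
  (q ∨ ¬r) = max(0.76, 0) = 0.76
  (((¬¬q ∧ p) → ¬¬¬(q ∨ q)) → (q ∨ ¬r)): 0 ≤ 0.76, so result = 1
  Gödel value = 1
Łukasiewicz evaluation:
  ¬q: Łukasiewicz ¬ gives 1 − 0.76 = 0.24
  ¬¬q: Łukasiewicz ¬ gives 1 − 0.24 = 0.76
  (¬¬q ∧ p) = min(0.76, 0.36) = 0.36
  (q ∨ q) = max(0.76, 0.76) = 0.76
  ¬(q ∨ q): Łukasiewicz ¬ gives 1 − 0.76 = 0.24
  ¬¬(q ∨ q): Łukasiewicz ¬ gives 1 − 0.24 = 0.76
  ¬¬¬(q ∨ q): Łukasiewicz ¬ gives 1 − 0.76 = 0.24
  ((¬¬q ∧ p) → ¬¬¬(q ∨ q)): min(1, 1 − 0.36 + 0.24) = 0.88
  ¬r: Łukasiewicz ¬ gives 1 − 0.8 = 0.2
  (q ∨ ¬r) = max(0.76, 0.2) = 0.76
  (((¬¬q ∧ p) → ¬¬¬(q ∨ q)) → (q ∨ ¬r)): min(1, 1 − 0.88 + 0.76) = 0.88
  Łukasiewicz value = 0.88
Difference: 1 − 0.88 = 0.12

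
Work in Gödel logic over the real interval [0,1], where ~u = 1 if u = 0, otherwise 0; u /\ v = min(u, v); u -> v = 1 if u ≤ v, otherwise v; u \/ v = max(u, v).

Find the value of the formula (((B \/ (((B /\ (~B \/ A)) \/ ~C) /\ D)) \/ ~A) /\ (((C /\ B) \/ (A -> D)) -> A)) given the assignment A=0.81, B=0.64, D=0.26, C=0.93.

0.64

~B: Gödel ¬ of 0.64 = 0 (operand ≠ 0)
(~B \/ A) = max(0, 0.81) = 0.81
(B /\ (~B \/ A)) = min(0.64, 0.81) = 0.64
~C: Gödel ¬ of 0.93 = 0 (operand ≠ 0)
((B /\ (~B \/ A)) \/ ~C) = max(0.64, 0) = 0.64
(((B /\ (~B \/ A)) \/ ~C) /\ D) = min(0.64, 0.26) = 0.26
(B \/ (((B /\ (~B \/ A)) \/ ~C) /\ D)) = max(0.64, 0.26) = 0.64
~A: Gödel ¬ of 0.81 = 0 (operand ≠ 0)
((B \/ (((B /\ (~B \/ A)) \/ ~C) /\ D)) \/ ~A) = max(0.64, 0) = 0.64
(C /\ B) = min(0.93, 0.64) = 0.64
(A -> D): 0.81 > 0.26, so result = 0.26
((C /\ B) \/ (A -> D)) = max(0.64, 0.26) = 0.64
(((C /\ B) \/ (A -> D)) -> A): 0.64 ≤ 0.81, so result = 1
(((B \/ (((B /\ (~B \/ A)) \/ ~C) /\ D)) \/ ~A) /\ (((C /\ B) \/ (A -> D)) -> A)) = min(0.64, 1) = 0.64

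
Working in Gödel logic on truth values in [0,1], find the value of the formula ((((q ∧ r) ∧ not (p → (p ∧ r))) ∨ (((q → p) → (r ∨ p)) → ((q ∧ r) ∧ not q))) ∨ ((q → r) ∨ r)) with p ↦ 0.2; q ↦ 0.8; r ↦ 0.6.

0.60

(q ∧ r) = min(0.8, 0.6) = 0.6
(p ∧ r) = min(0.2, 0.6) = 0.2
(p → (p ∧ r)): 0.2 ≤ 0.2, so result = 1
not (p → (p ∧ r)): Gödel ¬ of 1 = 0 (operand ≠ 0)
((q ∧ r) ∧ not (p → (p ∧ r))) = min(0.6, 0) = 0
(q → p): 0.8 > 0.2, so result = 0.2
(r ∨ p) = max(0.6, 0.2) = 0.6
((q → p) → (r ∨ p)): 0.2 ≤ 0.6, so result = 1
(q ∧ r) = min(0.8, 0.6) = 0.6
not q: Gödel ¬ of 0.8 = 0 (operand ≠ 0)
((q ∧ r) ∧ not q) = min(0.6, 0) = 0
(((q → p) → (r ∨ p)) → ((q ∧ r) ∧ not q)): 1 > 0, so result = 0
(((q ∧ r) ∧ not (p → (p ∧ r))) ∨ (((q → p) → (r ∨ p)) → ((q ∧ r) ∧ not q))) = max(0, 0) = 0
(q → r): 0.8 > 0.6, so result = 0.6
((q → r) ∨ r) = max(0.6, 0.6) = 0.6
((((q ∧ r) ∧ not (p → (p ∧ r))) ∨ (((q → p) → (r ∨ p)) → ((q ∧ r) ∧ not q))) ∨ ((q → r) ∨ r)) = max(0, 0.6) = 0.6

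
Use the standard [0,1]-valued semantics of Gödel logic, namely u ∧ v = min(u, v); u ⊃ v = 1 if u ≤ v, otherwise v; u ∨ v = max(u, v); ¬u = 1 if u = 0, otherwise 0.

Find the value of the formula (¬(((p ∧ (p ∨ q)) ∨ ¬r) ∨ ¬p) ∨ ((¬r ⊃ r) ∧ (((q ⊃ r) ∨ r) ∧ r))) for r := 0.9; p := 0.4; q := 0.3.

0.90

(p ∨ q) = max(0.4, 0.3) = 0.4
(p ∧ (p ∨ q)) = min(0.4, 0.4) = 0.4
¬r: Gödel ¬ of 0.9 = 0 (operand ≠ 0)
((p ∧ (p ∨ q)) ∨ ¬r) = max(0.4, 0) = 0.4
¬p: Gödel ¬ of 0.4 = 0 (operand ≠ 0)
(((p ∧ (p ∨ q)) ∨ ¬r) ∨ ¬p) = max(0.4, 0) = 0.4
¬(((p ∧ (p ∨ q)) ∨ ¬r) ∨ ¬p): Gödel ¬ of 0.4 = 0 (operand ≠ 0)
¬r: Gödel ¬ of 0.9 = 0 (operand ≠ 0)
(¬r ⊃ r): 0 ≤ 0.9, so result = 1
(q ⊃ r): 0.3 ≤ 0.9, so result = 1
((q ⊃ r) ∨ r) = max(1, 0.9) = 1
(((q ⊃ r) ∨ r) ∧ r) = min(1, 0.9) = 0.9
((¬r ⊃ r) ∧ (((q ⊃ r) ∨ r) ∧ r)) = min(1, 0.9) = 0.9
(¬(((p ∧ (p ∨ q)) ∨ ¬r) ∨ ¬p) ∨ ((¬r ⊃ r) ∧ (((q ⊃ r) ∨ r) ∧ r))) = max(0, 0.9) = 0.9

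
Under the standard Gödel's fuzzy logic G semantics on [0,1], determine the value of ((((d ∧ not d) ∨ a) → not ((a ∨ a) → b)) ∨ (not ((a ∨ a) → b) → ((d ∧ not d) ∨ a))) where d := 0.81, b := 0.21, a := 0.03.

not d: Gödel ¬ of 0.81 = 0 (operand ≠ 0)
(d ∧ not d) = min(0.81, 0) = 0
((d ∧ not d) ∨ a) = max(0, 0.03) = 0.03
(a ∨ a) = max(0.03, 0.03) = 0.03
((a ∨ a) → b): 0.03 ≤ 0.21, so result = 1
not ((a ∨ a) → b): Gödel ¬ of 1 = 0 (operand ≠ 0)
(((d ∧ not d) ∨ a) → not ((a ∨ a) → b)): 0.03 > 0, so result = 0
(a ∨ a) = max(0.03, 0.03) = 0.03
((a ∨ a) → b): 0.03 ≤ 0.21, so result = 1
not ((a ∨ a) → b): Gödel ¬ of 1 = 0 (operand ≠ 0)
not d: Gödel ¬ of 0.81 = 0 (operand ≠ 0)
(d ∧ not d) = min(0.81, 0) = 0
((d ∧ not d) ∨ a) = max(0, 0.03) = 0.03
(not ((a ∨ a) → b) → ((d ∧ not d) ∨ a)): 0 ≤ 0.03, so result = 1
((((d ∧ not d) ∨ a) → not ((a ∨ a) → b)) ∨ (not ((a ∨ a) → b) → ((d ∧ not d) ∨ a))) = max(0, 1) = 1

1.00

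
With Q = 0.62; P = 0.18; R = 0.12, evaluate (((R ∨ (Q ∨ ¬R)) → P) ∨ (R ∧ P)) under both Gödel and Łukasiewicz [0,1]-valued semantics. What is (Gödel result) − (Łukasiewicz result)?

Gödel evaluation:
  ¬R: Gödel ¬ of 0.12 = 0 (operand ≠ 0)
  (Q ∨ ¬R) = max(0.62, 0) = 0.62
  (R ∨ (Q ∨ ¬R)) = max(0.12, 0.62) = 0.62
  ((R ∨ (Q ∨ ¬R)) → P): 0.62 > 0.18, so result = 0.18
  (R ∧ P) = min(0.12, 0.18) = 0.12
  (((R ∨ (Q ∨ ¬R)) → P) ∨ (R ∧ P)) = max(0.18, 0.12) = 0.18
  Gödel value = 0.18
Łukasiewicz evaluation:
  ¬R: Łukasiewicz ¬ gives 1 − 0.12 = 0.88
  (Q ∨ ¬R) = max(0.62, 0.88) = 0.88
  (R ∨ (Q ∨ ¬R)) = max(0.12, 0.88) = 0.88
  ((R ∨ (Q ∨ ¬R)) → P): min(1, 1 − 0.88 + 0.18) = 0.3
  (R ∧ P) = min(0.12, 0.18) = 0.12
  (((R ∨ (Q ∨ ¬R)) → P) ∨ (R ∧ P)) = max(0.3, 0.12) = 0.3
  Łukasiewicz value = 0.3
Difference: 0.18 − 0.3 = -0.12

-0.12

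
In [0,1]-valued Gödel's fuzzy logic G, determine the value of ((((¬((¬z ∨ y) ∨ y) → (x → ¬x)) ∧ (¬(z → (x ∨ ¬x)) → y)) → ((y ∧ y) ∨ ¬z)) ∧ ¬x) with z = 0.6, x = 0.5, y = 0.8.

0.00

¬z: Gödel ¬ of 0.6 = 0 (operand ≠ 0)
(¬z ∨ y) = max(0, 0.8) = 0.8
((¬z ∨ y) ∨ y) = max(0.8, 0.8) = 0.8
¬((¬z ∨ y) ∨ y): Gödel ¬ of 0.8 = 0 (operand ≠ 0)
¬x: Gödel ¬ of 0.5 = 0 (operand ≠ 0)
(x → ¬x): 0.5 > 0, so result = 0
(¬((¬z ∨ y) ∨ y) → (x → ¬x)): 0 ≤ 0, so result = 1
¬x: Gödel ¬ of 0.5 = 0 (operand ≠ 0)
(x ∨ ¬x) = max(0.5, 0) = 0.5
(z → (x ∨ ¬x)): 0.6 > 0.5, so result = 0.5
¬(z → (x ∨ ¬x)): Gödel ¬ of 0.5 = 0 (operand ≠ 0)
(¬(z → (x ∨ ¬x)) → y): 0 ≤ 0.8, so result = 1
((¬((¬z ∨ y) ∨ y) → (x → ¬x)) ∧ (¬(z → (x ∨ ¬x)) → y)) = min(1, 1) = 1
(y ∧ y) = min(0.8, 0.8) = 0.8
¬z: Gödel ¬ of 0.6 = 0 (operand ≠ 0)
((y ∧ y) ∨ ¬z) = max(0.8, 0) = 0.8
(((¬((¬z ∨ y) ∨ y) → (x → ¬x)) ∧ (¬(z → (x ∨ ¬x)) → y)) → ((y ∧ y) ∨ ¬z)): 1 > 0.8, so result = 0.8
¬x: Gödel ¬ of 0.5 = 0 (operand ≠ 0)
((((¬((¬z ∨ y) ∨ y) → (x → ¬x)) ∧ (¬(z → (x ∨ ¬x)) → y)) → ((y ∧ y) ∨ ¬z)) ∧ ¬x) = min(0.8, 0) = 0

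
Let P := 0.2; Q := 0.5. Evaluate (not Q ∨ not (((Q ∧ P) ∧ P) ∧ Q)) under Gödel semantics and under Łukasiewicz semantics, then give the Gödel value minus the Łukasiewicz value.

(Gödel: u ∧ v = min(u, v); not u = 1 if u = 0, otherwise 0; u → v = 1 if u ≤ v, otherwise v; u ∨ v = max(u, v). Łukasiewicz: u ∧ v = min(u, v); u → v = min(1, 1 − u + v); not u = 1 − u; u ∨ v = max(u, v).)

-0.80

Gödel evaluation:
  not Q: Gödel ¬ of 0.5 = 0 (operand ≠ 0)
  (Q ∧ P) = min(0.5, 0.2) = 0.2
  ((Q ∧ P) ∧ P) = min(0.2, 0.2) = 0.2
  (((Q ∧ P) ∧ P) ∧ Q) = min(0.2, 0.5) = 0.2
  not (((Q ∧ P) ∧ P) ∧ Q): Gödel ¬ of 0.2 = 0 (operand ≠ 0)
  (not Q ∨ not (((Q ∧ P) ∧ P) ∧ Q)) = max(0, 0) = 0
  Gödel value = 0
Łukasiewicz evaluation:
  not Q: Łukasiewicz ¬ gives 1 − 0.5 = 0.5
  (Q ∧ P) = min(0.5, 0.2) = 0.2
  ((Q ∧ P) ∧ P) = min(0.2, 0.2) = 0.2
  (((Q ∧ P) ∧ P) ∧ Q) = min(0.2, 0.5) = 0.2
  not (((Q ∧ P) ∧ P) ∧ Q): Łukasiewicz ¬ gives 1 − 0.2 = 0.8
  (not Q ∨ not (((Q ∧ P) ∧ P) ∧ Q)) = max(0.5, 0.8) = 0.8
  Łukasiewicz value = 0.8
Difference: 0 − 0.8 = -0.80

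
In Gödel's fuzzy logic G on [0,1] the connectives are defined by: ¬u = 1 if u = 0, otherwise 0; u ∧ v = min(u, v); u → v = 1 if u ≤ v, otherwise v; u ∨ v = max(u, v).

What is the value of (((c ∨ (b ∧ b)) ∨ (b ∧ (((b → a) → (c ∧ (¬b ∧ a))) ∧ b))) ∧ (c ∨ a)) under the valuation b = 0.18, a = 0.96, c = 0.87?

0.87

(b ∧ b) = min(0.18, 0.18) = 0.18
(c ∨ (b ∧ b)) = max(0.87, 0.18) = 0.87
(b → a): 0.18 ≤ 0.96, so result = 1
¬b: Gödel ¬ of 0.18 = 0 (operand ≠ 0)
(¬b ∧ a) = min(0, 0.96) = 0
(c ∧ (¬b ∧ a)) = min(0.87, 0) = 0
((b → a) → (c ∧ (¬b ∧ a))): 1 > 0, so result = 0
(((b → a) → (c ∧ (¬b ∧ a))) ∧ b) = min(0, 0.18) = 0
(b ∧ (((b → a) → (c ∧ (¬b ∧ a))) ∧ b)) = min(0.18, 0) = 0
((c ∨ (b ∧ b)) ∨ (b ∧ (((b → a) → (c ∧ (¬b ∧ a))) ∧ b))) = max(0.87, 0) = 0.87
(c ∨ a) = max(0.87, 0.96) = 0.96
(((c ∨ (b ∧ b)) ∨ (b ∧ (((b → a) → (c ∧ (¬b ∧ a))) ∧ b))) ∧ (c ∨ a)) = min(0.87, 0.96) = 0.87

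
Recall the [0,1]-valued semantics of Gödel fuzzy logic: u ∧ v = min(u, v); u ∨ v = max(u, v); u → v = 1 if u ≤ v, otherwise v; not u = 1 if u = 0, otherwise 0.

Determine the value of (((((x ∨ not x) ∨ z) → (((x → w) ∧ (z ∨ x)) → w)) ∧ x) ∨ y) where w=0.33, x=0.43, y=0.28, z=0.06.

not x: Gödel ¬ of 0.43 = 0 (operand ≠ 0)
(x ∨ not x) = max(0.43, 0) = 0.43
((x ∨ not x) ∨ z) = max(0.43, 0.06) = 0.43
(x → w): 0.43 > 0.33, so result = 0.33
(z ∨ x) = max(0.06, 0.43) = 0.43
((x → w) ∧ (z ∨ x)) = min(0.33, 0.43) = 0.33
(((x → w) ∧ (z ∨ x)) → w): 0.33 ≤ 0.33, so result = 1
(((x ∨ not x) ∨ z) → (((x → w) ∧ (z ∨ x)) → w)): 0.43 ≤ 1, so result = 1
((((x ∨ not x) ∨ z) → (((x → w) ∧ (z ∨ x)) → w)) ∧ x) = min(1, 0.43) = 0.43
(((((x ∨ not x) ∨ z) → (((x → w) ∧ (z ∨ x)) → w)) ∧ x) ∨ y) = max(0.43, 0.28) = 0.43

0.43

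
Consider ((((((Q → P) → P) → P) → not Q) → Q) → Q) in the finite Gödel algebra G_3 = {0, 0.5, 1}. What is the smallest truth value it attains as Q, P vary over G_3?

The minimum is attained at Q = 0.5, P = 0.5:
  (Q → P): 0.5 ≤ 0.5, so result = 1
  ((Q → P) → P): 1 > 0.5, so result = 0.5
  (((Q → P) → P) → P): 0.5 ≤ 0.5, so result = 1
  not Q: Gödel ¬ of 0.5 = 0 (operand ≠ 0)
  ((((Q → P) → P) → P) → not Q): 1 > 0, so result = 0
  (((((Q → P) → P) → P) → not Q) → Q): 0 ≤ 0.5, so result = 1
  ((((((Q → P) → P) → P) → not Q) → Q) → Q): 1 > 0.5, so result = 0.5
Checking all 9 assignments confirms none give a value below 0.50.

0.50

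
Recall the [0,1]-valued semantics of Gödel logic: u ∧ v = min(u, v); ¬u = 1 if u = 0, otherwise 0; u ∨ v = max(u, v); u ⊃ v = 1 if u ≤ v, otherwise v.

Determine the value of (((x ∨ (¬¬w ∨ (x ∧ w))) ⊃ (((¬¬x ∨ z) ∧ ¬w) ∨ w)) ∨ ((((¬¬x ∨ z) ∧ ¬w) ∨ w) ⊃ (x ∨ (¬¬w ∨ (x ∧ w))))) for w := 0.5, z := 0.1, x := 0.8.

1.00

¬w: Gödel ¬ of 0.5 = 0 (operand ≠ 0)
¬¬w: Gödel ¬ of 0 = 1 (operand is 0)
(x ∧ w) = min(0.8, 0.5) = 0.5
(¬¬w ∨ (x ∧ w)) = max(1, 0.5) = 1
(x ∨ (¬¬w ∨ (x ∧ w))) = max(0.8, 1) = 1
¬x: Gödel ¬ of 0.8 = 0 (operand ≠ 0)
¬¬x: Gödel ¬ of 0 = 1 (operand is 0)
(¬¬x ∨ z) = max(1, 0.1) = 1
¬w: Gödel ¬ of 0.5 = 0 (operand ≠ 0)
((¬¬x ∨ z) ∧ ¬w) = min(1, 0) = 0
(((¬¬x ∨ z) ∧ ¬w) ∨ w) = max(0, 0.5) = 0.5
((x ∨ (¬¬w ∨ (x ∧ w))) ⊃ (((¬¬x ∨ z) ∧ ¬w) ∨ w)): 1 > 0.5, so result = 0.5
¬x: Gödel ¬ of 0.8 = 0 (operand ≠ 0)
¬¬x: Gödel ¬ of 0 = 1 (operand is 0)
(¬¬x ∨ z) = max(1, 0.1) = 1
¬w: Gödel ¬ of 0.5 = 0 (operand ≠ 0)
((¬¬x ∨ z) ∧ ¬w) = min(1, 0) = 0
(((¬¬x ∨ z) ∧ ¬w) ∨ w) = max(0, 0.5) = 0.5
¬w: Gödel ¬ of 0.5 = 0 (operand ≠ 0)
¬¬w: Gödel ¬ of 0 = 1 (operand is 0)
(x ∧ w) = min(0.8, 0.5) = 0.5
(¬¬w ∨ (x ∧ w)) = max(1, 0.5) = 1
(x ∨ (¬¬w ∨ (x ∧ w))) = max(0.8, 1) = 1
((((¬¬x ∨ z) ∧ ¬w) ∨ w) ⊃ (x ∨ (¬¬w ∨ (x ∧ w)))): 0.5 ≤ 1, so result = 1
(((x ∨ (¬¬w ∨ (x ∧ w))) ⊃ (((¬¬x ∨ z) ∧ ¬w) ∨ w)) ∨ ((((¬¬x ∨ z) ∧ ¬w) ∨ w) ⊃ (x ∨ (¬¬w ∨ (x ∧ w))))) = max(0.5, 1) = 1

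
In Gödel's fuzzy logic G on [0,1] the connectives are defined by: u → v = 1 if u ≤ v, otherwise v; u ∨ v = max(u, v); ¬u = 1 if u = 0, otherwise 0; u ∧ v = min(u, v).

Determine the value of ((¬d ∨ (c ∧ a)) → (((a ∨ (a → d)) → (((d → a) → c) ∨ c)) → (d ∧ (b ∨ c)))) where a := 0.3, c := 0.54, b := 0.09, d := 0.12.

0.12

¬d: Gödel ¬ of 0.12 = 0 (operand ≠ 0)
(c ∧ a) = min(0.54, 0.3) = 0.3
(¬d ∨ (c ∧ a)) = max(0, 0.3) = 0.3
(a → d): 0.3 > 0.12, so result = 0.12
(a ∨ (a → d)) = max(0.3, 0.12) = 0.3
(d → a): 0.12 ≤ 0.3, so result = 1
((d → a) → c): 1 > 0.54, so result = 0.54
(((d → a) → c) ∨ c) = max(0.54, 0.54) = 0.54
((a ∨ (a → d)) → (((d → a) → c) ∨ c)): 0.3 ≤ 0.54, so result = 1
(b ∨ c) = max(0.09, 0.54) = 0.54
(d ∧ (b ∨ c)) = min(0.12, 0.54) = 0.12
(((a ∨ (a → d)) → (((d → a) → c) ∨ c)) → (d ∧ (b ∨ c))): 1 > 0.12, so result = 0.12
((¬d ∨ (c ∧ a)) → (((a ∨ (a → d)) → (((d → a) → c) ∨ c)) → (d ∧ (b ∨ c)))): 0.3 > 0.12, so result = 0.12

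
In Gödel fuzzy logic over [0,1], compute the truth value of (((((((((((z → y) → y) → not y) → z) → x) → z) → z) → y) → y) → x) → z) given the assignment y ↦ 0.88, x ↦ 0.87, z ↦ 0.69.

0.69

(z → y): 0.69 ≤ 0.88, so result = 1
((z → y) → y): 1 > 0.88, so result = 0.88
not y: Gödel ¬ of 0.88 = 0 (operand ≠ 0)
(((z → y) → y) → not y): 0.88 > 0, so result = 0
((((z → y) → y) → not y) → z): 0 ≤ 0.69, so result = 1
(((((z → y) → y) → not y) → z) → x): 1 > 0.87, so result = 0.87
((((((z → y) → y) → not y) → z) → x) → z): 0.87 > 0.69, so result = 0.69
(((((((z → y) → y) → not y) → z) → x) → z) → z): 0.69 ≤ 0.69, so result = 1
((((((((z → y) → y) → not y) → z) → x) → z) → z) → y): 1 > 0.88, so result = 0.88
(((((((((z → y) → y) → not y) → z) → x) → z) → z) → y) → y): 0.88 ≤ 0.88, so result = 1
((((((((((z → y) → y) → not y) → z) → x) → z) → z) → y) → y) → x): 1 > 0.87, so result = 0.87
(((((((((((z → y) → y) → not y) → z) → x) → z) → z) → y) → y) → x) → z): 0.87 > 0.69, so result = 0.69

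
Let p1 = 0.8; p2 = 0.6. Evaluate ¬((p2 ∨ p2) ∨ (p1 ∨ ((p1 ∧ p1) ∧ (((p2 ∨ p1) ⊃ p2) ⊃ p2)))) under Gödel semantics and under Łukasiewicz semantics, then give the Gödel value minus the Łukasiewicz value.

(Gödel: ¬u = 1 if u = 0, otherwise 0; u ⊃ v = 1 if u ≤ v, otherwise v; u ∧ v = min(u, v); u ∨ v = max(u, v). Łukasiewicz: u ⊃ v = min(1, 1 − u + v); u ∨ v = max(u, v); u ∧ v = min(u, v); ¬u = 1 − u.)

Gödel evaluation:
  (p2 ∨ p2) = max(0.6, 0.6) = 0.6
  (p1 ∧ p1) = min(0.8, 0.8) = 0.8
  (p2 ∨ p1) = max(0.6, 0.8) = 0.8
  ((p2 ∨ p1) ⊃ p2): 0.8 > 0.6, so result = 0.6
  (((p2 ∨ p1) ⊃ p2) ⊃ p2): 0.6 ≤ 0.6, so result = 1
  ((p1 ∧ p1) ∧ (((p2 ∨ p1) ⊃ p2) ⊃ p2)) = min(0.8, 1) = 0.8
  (p1 ∨ ((p1 ∧ p1) ∧ (((p2 ∨ p1) ⊃ p2) ⊃ p2))) = max(0.8, 0.8) = 0.8
  ((p2 ∨ p2) ∨ (p1 ∨ ((p1 ∧ p1) ∧ (((p2 ∨ p1) ⊃ p2) ⊃ p2)))) = max(0.6, 0.8) = 0.8
  ¬((p2 ∨ p2) ∨ (p1 ∨ ((p1 ∧ p1) ∧ (((p2 ∨ p1) ⊃ p2) ⊃ p2)))): Gödel ¬ of 0.8 = 0 (operand ≠ 0)
  Gödel value = 0
Łukasiewicz evaluation:
  (p2 ∨ p2) = max(0.6, 0.6) = 0.6
  (p1 ∧ p1) = min(0.8, 0.8) = 0.8
  (p2 ∨ p1) = max(0.6, 0.8) = 0.8
  ((p2 ∨ p1) ⊃ p2): min(1, 1 − 0.8 + 0.6) = 0.8
  (((p2 ∨ p1) ⊃ p2) ⊃ p2): min(1, 1 − 0.8 + 0.6) = 0.8
  ((p1 ∧ p1) ∧ (((p2 ∨ p1) ⊃ p2) ⊃ p2)) = min(0.8, 0.8) = 0.8
  (p1 ∨ ((p1 ∧ p1) ∧ (((p2 ∨ p1) ⊃ p2) ⊃ p2))) = max(0.8, 0.8) = 0.8
  ((p2 ∨ p2) ∨ (p1 ∨ ((p1 ∧ p1) ∧ (((p2 ∨ p1) ⊃ p2) ⊃ p2)))) = max(0.6, 0.8) = 0.8
  ¬((p2 ∨ p2) ∨ (p1 ∨ ((p1 ∧ p1) ∧ (((p2 ∨ p1) ⊃ p2) ⊃ p2)))): Łukasiewicz ¬ gives 1 − 0.8 = 0.2
  Łukasiewicz value = 0.2
Difference: 0 − 0.2 = -0.20

-0.20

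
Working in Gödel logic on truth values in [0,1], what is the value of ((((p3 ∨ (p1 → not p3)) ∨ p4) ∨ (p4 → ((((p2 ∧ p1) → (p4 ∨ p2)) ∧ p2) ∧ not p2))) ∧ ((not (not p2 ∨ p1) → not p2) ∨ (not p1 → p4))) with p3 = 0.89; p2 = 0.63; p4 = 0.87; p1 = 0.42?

not p3: Gödel ¬ of 0.89 = 0 (operand ≠ 0)
(p1 → not p3): 0.42 > 0, so result = 0
(p3 ∨ (p1 → not p3)) = max(0.89, 0) = 0.89
((p3 ∨ (p1 → not p3)) ∨ p4) = max(0.89, 0.87) = 0.89
(p2 ∧ p1) = min(0.63, 0.42) = 0.42
(p4 ∨ p2) = max(0.87, 0.63) = 0.87
((p2 ∧ p1) → (p4 ∨ p2)): 0.42 ≤ 0.87, so result = 1
(((p2 ∧ p1) → (p4 ∨ p2)) ∧ p2) = min(1, 0.63) = 0.63
not p2: Gödel ¬ of 0.63 = 0 (operand ≠ 0)
((((p2 ∧ p1) → (p4 ∨ p2)) ∧ p2) ∧ not p2) = min(0.63, 0) = 0
(p4 → ((((p2 ∧ p1) → (p4 ∨ p2)) ∧ p2) ∧ not p2)): 0.87 > 0, so result = 0
(((p3 ∨ (p1 → not p3)) ∨ p4) ∨ (p4 → ((((p2 ∧ p1) → (p4 ∨ p2)) ∧ p2) ∧ not p2))) = max(0.89, 0) = 0.89
not p2: Gödel ¬ of 0.63 = 0 (operand ≠ 0)
(not p2 ∨ p1) = max(0, 0.42) = 0.42
not (not p2 ∨ p1): Gödel ¬ of 0.42 = 0 (operand ≠ 0)
not p2: Gödel ¬ of 0.63 = 0 (operand ≠ 0)
(not (not p2 ∨ p1) → not p2): 0 ≤ 0, so result = 1
not p1: Gödel ¬ of 0.42 = 0 (operand ≠ 0)
(not p1 → p4): 0 ≤ 0.87, so result = 1
((not (not p2 ∨ p1) → not p2) ∨ (not p1 → p4)) = max(1, 1) = 1
((((p3 ∨ (p1 → not p3)) ∨ p4) ∨ (p4 → ((((p2 ∧ p1) → (p4 ∨ p2)) ∧ p2) ∧ not p2))) ∧ ((not (not p2 ∨ p1) → not p2) ∨ (not p1 → p4))) = min(0.89, 1) = 0.89

0.89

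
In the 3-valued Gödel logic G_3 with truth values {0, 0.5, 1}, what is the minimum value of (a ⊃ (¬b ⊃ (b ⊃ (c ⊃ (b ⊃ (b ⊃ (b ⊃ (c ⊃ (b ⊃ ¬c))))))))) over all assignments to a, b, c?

Every assignment gives 1. For instance at a = 0, b = 0, c = 0:
  ¬b: Gödel ¬ of 0 = 1 (operand is 0)
  ¬c: Gödel ¬ of 0 = 1 (operand is 0)
  (b ⊃ ¬c): 0 ≤ 1, so result = 1
  (c ⊃ (b ⊃ ¬c)): 0 ≤ 1, so result = 1
  (b ⊃ (c ⊃ (b ⊃ ¬c))): 0 ≤ 1, so result = 1
  (b ⊃ (b ⊃ (c ⊃ (b ⊃ ¬c)))): 0 ≤ 1, so result = 1
  (b ⊃ (b ⊃ (b ⊃ (c ⊃ (b ⊃ ¬c))))): 0 ≤ 1, so result = 1
  (c ⊃ (b ⊃ (b ⊃ (b ⊃ (c ⊃ (b ⊃ ¬c)))))): 0 ≤ 1, so result = 1
  (b ⊃ (c ⊃ (b ⊃ (b ⊃ (b ⊃ (c ⊃ (b ⊃ ¬c))))))): 0 ≤ 1, so result = 1
  (¬b ⊃ (b ⊃ (c ⊃ (b ⊃ (b ⊃ (b ⊃ (c ⊃ (b ⊃ ¬c)))))))): 1 ≤ 1, so result = 1
  (a ⊃ (¬b ⊃ (b ⊃ (c ⊃ (b ⊃ (b ⊃ (b ⊃ (c ⊃ (b ⊃ ¬c))))))))): 0 ≤ 1, so result = 1
All 27 assignments give value 1 — the formula is a G_3-tautology.

1.00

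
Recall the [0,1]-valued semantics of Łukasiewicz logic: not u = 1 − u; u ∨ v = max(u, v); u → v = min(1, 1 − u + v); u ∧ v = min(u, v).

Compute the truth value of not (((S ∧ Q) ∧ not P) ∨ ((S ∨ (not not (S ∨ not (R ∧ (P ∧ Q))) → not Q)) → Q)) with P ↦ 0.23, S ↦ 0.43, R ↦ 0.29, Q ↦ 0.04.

(S ∧ Q) = min(0.43, 0.04) = 0.04
not P: Łukasiewicz ¬ gives 1 − 0.23 = 0.77
((S ∧ Q) ∧ not P) = min(0.04, 0.77) = 0.04
(P ∧ Q) = min(0.23, 0.04) = 0.04
(R ∧ (P ∧ Q)) = min(0.29, 0.04) = 0.04
not (R ∧ (P ∧ Q)): Łukasiewicz ¬ gives 1 − 0.04 = 0.96
(S ∨ not (R ∧ (P ∧ Q))) = max(0.43, 0.96) = 0.96
not (S ∨ not (R ∧ (P ∧ Q))): Łukasiewicz ¬ gives 1 − 0.96 = 0.04
not not (S ∨ not (R ∧ (P ∧ Q))): Łukasiewicz ¬ gives 1 − 0.04 = 0.96
not Q: Łukasiewicz ¬ gives 1 − 0.04 = 0.96
(not not (S ∨ not (R ∧ (P ∧ Q))) → not Q): min(1, 1 − 0.96 + 0.96) = 1
(S ∨ (not not (S ∨ not (R ∧ (P ∧ Q))) → not Q)) = max(0.43, 1) = 1
((S ∨ (not not (S ∨ not (R ∧ (P ∧ Q))) → not Q)) → Q): min(1, 1 − 1 + 0.04) = 0.04
(((S ∧ Q) ∧ not P) ∨ ((S ∨ (not not (S ∨ not (R ∧ (P ∧ Q))) → not Q)) → Q)) = max(0.04, 0.04) = 0.04
not (((S ∧ Q) ∧ not P) ∨ ((S ∨ (not not (S ∨ not (R ∧ (P ∧ Q))) → not Q)) → Q)): Łukasiewicz ¬ gives 1 − 0.04 = 0.96

0.96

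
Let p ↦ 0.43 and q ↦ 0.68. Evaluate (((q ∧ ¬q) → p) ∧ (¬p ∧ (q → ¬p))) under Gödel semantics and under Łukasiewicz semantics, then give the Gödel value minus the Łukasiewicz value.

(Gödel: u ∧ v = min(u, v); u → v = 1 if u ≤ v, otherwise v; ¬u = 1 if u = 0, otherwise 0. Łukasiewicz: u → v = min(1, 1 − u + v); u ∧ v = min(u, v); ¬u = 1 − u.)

Gödel evaluation:
  ¬q: Gödel ¬ of 0.68 = 0 (operand ≠ 0)
  (q ∧ ¬q) = min(0.68, 0) = 0
  ((q ∧ ¬q) → p): 0 ≤ 0.43, so result = 1
  ¬p: Gödel ¬ of 0.43 = 0 (operand ≠ 0)
  ¬p: Gödel ¬ of 0.43 = 0 (operand ≠ 0)
  (q → ¬p): 0.68 > 0, so result = 0
  (¬p ∧ (q → ¬p)) = min(0, 0) = 0
  (((q ∧ ¬q) → p) ∧ (¬p ∧ (q → ¬p))) = min(1, 0) = 0
  Gödel value = 0
Łukasiewicz evaluation:
  ¬q: Łukasiewicz ¬ gives 1 − 0.68 = 0.32
  (q ∧ ¬q) = min(0.68, 0.32) = 0.32
  ((q ∧ ¬q) → p): min(1, 1 − 0.32 + 0.43) = 1
  ¬p: Łukasiewicz ¬ gives 1 − 0.43 = 0.57
  ¬p: Łukasiewicz ¬ gives 1 − 0.43 = 0.57
  (q → ¬p): min(1, 1 − 0.68 + 0.57) = 0.89
  (¬p ∧ (q → ¬p)) = min(0.57, 0.89) = 0.57
  (((q ∧ ¬q) → p) ∧ (¬p ∧ (q → ¬p))) = min(1, 0.57) = 0.57
  Łukasiewicz value = 0.57
Difference: 0 − 0.57 = -0.57

-0.57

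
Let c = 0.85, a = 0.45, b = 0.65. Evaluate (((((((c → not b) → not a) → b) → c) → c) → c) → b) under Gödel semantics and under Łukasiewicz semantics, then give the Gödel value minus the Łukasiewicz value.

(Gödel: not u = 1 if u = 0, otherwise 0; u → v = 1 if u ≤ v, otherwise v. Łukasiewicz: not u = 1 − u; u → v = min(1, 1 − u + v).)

Gödel evaluation:
  not b: Gödel ¬ of 0.65 = 0 (operand ≠ 0)
  (c → not b): 0.85 > 0, so result = 0
  not a: Gödel ¬ of 0.45 = 0 (operand ≠ 0)
  ((c → not b) → not a): 0 ≤ 0, so result = 1
  (((c → not b) → not a) → b): 1 > 0.65, so result = 0.65
  ((((c → not b) → not a) → b) → c): 0.65 ≤ 0.85, so result = 1
  (((((c → not b) → not a) → b) → c) → c): 1 > 0.85, so result = 0.85
  ((((((c → not b) → not a) → b) → c) → c) → c): 0.85 ≤ 0.85, so result = 1
  (((((((c → not b) → not a) → b) → c) → c) → c) → b): 1 > 0.65, so result = 0.65
  Gödel value = 0.65
Łukasiewicz evaluation:
  not b: Łukasiewicz ¬ gives 1 − 0.65 = 0.35
  (c → not b): min(1, 1 − 0.85 + 0.35) = 0.5
  not a: Łukasiewicz ¬ gives 1 − 0.45 = 0.55
  ((c → not b) → not a): min(1, 1 − 0.5 + 0.55) = 1
  (((c → not b) → not a) → b): min(1, 1 − 1 + 0.65) = 0.65
  ((((c → not b) → not a) → b) → c): min(1, 1 − 0.65 + 0.85) = 1
  (((((c → not b) → not a) → b) → c) → c): min(1, 1 − 1 + 0.85) = 0.85
  ((((((c → not b) → not a) → b) → c) → c) → c): min(1, 1 − 0.85 + 0.85) = 1
  (((((((c → not b) → not a) → b) → c) → c) → c) → b): min(1, 1 − 1 + 0.65) = 0.65
  Łukasiewicz value = 0.65
Difference: 0.65 − 0.65 = 0.00

0.00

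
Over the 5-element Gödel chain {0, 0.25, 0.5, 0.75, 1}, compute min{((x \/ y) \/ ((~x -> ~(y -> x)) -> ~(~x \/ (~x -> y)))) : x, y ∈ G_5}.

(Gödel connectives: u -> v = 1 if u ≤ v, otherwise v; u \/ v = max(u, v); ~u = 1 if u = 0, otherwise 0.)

The minimum is attained at x = 0, y = 0.25:
  (x \/ y) = max(0, 0.25) = 0.25
  ~x: Gödel ¬ of 0 = 1 (operand is 0)
  (y -> x): 0.25 > 0, so result = 0
  ~(y -> x): Gödel ¬ of 0 = 1 (operand is 0)
  (~x -> ~(y -> x)): 1 ≤ 1, so result = 1
  ~x: Gödel ¬ of 0 = 1 (operand is 0)
  ~x: Gödel ¬ of 0 = 1 (operand is 0)
  (~x -> y): 1 > 0.25, so result = 0.25
  (~x \/ (~x -> y)) = max(1, 0.25) = 1
  ~(~x \/ (~x -> y)): Gödel ¬ of 1 = 0 (operand ≠ 0)
  ((~x -> ~(y -> x)) -> ~(~x \/ (~x -> y))): 1 > 0, so result = 0
  ((x \/ y) \/ ((~x -> ~(y -> x)) -> ~(~x \/ (~x -> y)))) = max(0.25, 0) = 0.25
Checking all 25 assignments confirms none give a value below 0.25.

0.25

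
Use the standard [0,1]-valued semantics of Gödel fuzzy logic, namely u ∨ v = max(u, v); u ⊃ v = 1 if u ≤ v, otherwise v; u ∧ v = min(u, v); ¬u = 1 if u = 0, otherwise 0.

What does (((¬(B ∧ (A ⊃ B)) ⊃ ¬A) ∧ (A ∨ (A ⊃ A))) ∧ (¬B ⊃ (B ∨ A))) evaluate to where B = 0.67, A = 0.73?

(A ⊃ B): 0.73 > 0.67, so result = 0.67
(B ∧ (A ⊃ B)) = min(0.67, 0.67) = 0.67
¬(B ∧ (A ⊃ B)): Gödel ¬ of 0.67 = 0 (operand ≠ 0)
¬A: Gödel ¬ of 0.73 = 0 (operand ≠ 0)
(¬(B ∧ (A ⊃ B)) ⊃ ¬A): 0 ≤ 0, so result = 1
(A ⊃ A): 0.73 ≤ 0.73, so result = 1
(A ∨ (A ⊃ A)) = max(0.73, 1) = 1
((¬(B ∧ (A ⊃ B)) ⊃ ¬A) ∧ (A ∨ (A ⊃ A))) = min(1, 1) = 1
¬B: Gödel ¬ of 0.67 = 0 (operand ≠ 0)
(B ∨ A) = max(0.67, 0.73) = 0.73
(¬B ⊃ (B ∨ A)): 0 ≤ 0.73, so result = 1
(((¬(B ∧ (A ⊃ B)) ⊃ ¬A) ∧ (A ∨ (A ⊃ A))) ∧ (¬B ⊃ (B ∨ A))) = min(1, 1) = 1

1.00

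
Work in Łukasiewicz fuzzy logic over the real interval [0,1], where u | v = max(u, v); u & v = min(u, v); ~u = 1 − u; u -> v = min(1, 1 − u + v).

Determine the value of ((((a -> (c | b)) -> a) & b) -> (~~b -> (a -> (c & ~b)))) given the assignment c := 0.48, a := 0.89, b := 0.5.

(c | b) = max(0.48, 0.5) = 0.5
(a -> (c | b)): min(1, 1 − 0.89 + 0.5) = 0.61
((a -> (c | b)) -> a): min(1, 1 − 0.61 + 0.89) = 1
(((a -> (c | b)) -> a) & b) = min(1, 0.5) = 0.5
~b: Łukasiewicz ¬ gives 1 − 0.5 = 0.5
~~b: Łukasiewicz ¬ gives 1 − 0.5 = 0.5
~b: Łukasiewicz ¬ gives 1 − 0.5 = 0.5
(c & ~b) = min(0.48, 0.5) = 0.48
(a -> (c & ~b)): min(1, 1 − 0.89 + 0.48) = 0.59
(~~b -> (a -> (c & ~b))): min(1, 1 − 0.5 + 0.59) = 1
((((a -> (c | b)) -> a) & b) -> (~~b -> (a -> (c & ~b)))): min(1, 1 − 0.5 + 1) = 1

1.00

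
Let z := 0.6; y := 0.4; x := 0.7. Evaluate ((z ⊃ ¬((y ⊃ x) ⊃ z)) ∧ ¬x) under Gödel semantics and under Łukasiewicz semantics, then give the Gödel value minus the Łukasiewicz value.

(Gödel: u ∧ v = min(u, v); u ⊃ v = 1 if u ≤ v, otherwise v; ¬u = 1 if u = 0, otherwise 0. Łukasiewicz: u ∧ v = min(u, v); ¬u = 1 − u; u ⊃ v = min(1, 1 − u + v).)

-0.30

Gödel evaluation:
  (y ⊃ x): 0.4 ≤ 0.7, so result = 1
  ((y ⊃ x) ⊃ z): 1 > 0.6, so result = 0.6
  ¬((y ⊃ x) ⊃ z): Gödel ¬ of 0.6 = 0 (operand ≠ 0)
  (z ⊃ ¬((y ⊃ x) ⊃ z)): 0.6 > 0, so result = 0
  ¬x: Gödel ¬ of 0.7 = 0 (operand ≠ 0)
  ((z ⊃ ¬((y ⊃ x) ⊃ z)) ∧ ¬x) = min(0, 0) = 0
  Gödel value = 0
Łukasiewicz evaluation:
  (y ⊃ x): min(1, 1 − 0.4 + 0.7) = 1
  ((y ⊃ x) ⊃ z): min(1, 1 − 1 + 0.6) = 0.6
  ¬((y ⊃ x) ⊃ z): Łukasiewicz ¬ gives 1 − 0.6 = 0.4
  (z ⊃ ¬((y ⊃ x) ⊃ z)): min(1, 1 − 0.6 + 0.4) = 0.8
  ¬x: Łukasiewicz ¬ gives 1 − 0.7 = 0.3
  ((z ⊃ ¬((y ⊃ x) ⊃ z)) ∧ ¬x) = min(0.8, 0.3) = 0.3
  Łukasiewicz value = 0.3
Difference: 0 − 0.3 = -0.30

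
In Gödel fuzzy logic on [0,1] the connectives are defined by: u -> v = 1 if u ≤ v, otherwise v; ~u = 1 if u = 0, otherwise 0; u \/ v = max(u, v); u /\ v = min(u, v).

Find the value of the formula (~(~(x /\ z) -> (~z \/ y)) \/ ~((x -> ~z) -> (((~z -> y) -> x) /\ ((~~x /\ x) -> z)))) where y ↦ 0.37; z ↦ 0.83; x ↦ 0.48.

0.00

(x /\ z) = min(0.48, 0.83) = 0.48
~(x /\ z): Gödel ¬ of 0.48 = 0 (operand ≠ 0)
~z: Gödel ¬ of 0.83 = 0 (operand ≠ 0)
(~z \/ y) = max(0, 0.37) = 0.37
(~(x /\ z) -> (~z \/ y)): 0 ≤ 0.37, so result = 1
~(~(x /\ z) -> (~z \/ y)): Gödel ¬ of 1 = 0 (operand ≠ 0)
~z: Gödel ¬ of 0.83 = 0 (operand ≠ 0)
(x -> ~z): 0.48 > 0, so result = 0
~z: Gödel ¬ of 0.83 = 0 (operand ≠ 0)
(~z -> y): 0 ≤ 0.37, so result = 1
((~z -> y) -> x): 1 > 0.48, so result = 0.48
~x: Gödel ¬ of 0.48 = 0 (operand ≠ 0)
~~x: Gödel ¬ of 0 = 1 (operand is 0)
(~~x /\ x) = min(1, 0.48) = 0.48
((~~x /\ x) -> z): 0.48 ≤ 0.83, so result = 1
(((~z -> y) -> x) /\ ((~~x /\ x) -> z)) = min(0.48, 1) = 0.48
((x -> ~z) -> (((~z -> y) -> x) /\ ((~~x /\ x) -> z))): 0 ≤ 0.48, so result = 1
~((x -> ~z) -> (((~z -> y) -> x) /\ ((~~x /\ x) -> z))): Gödel ¬ of 1 = 0 (operand ≠ 0)
(~(~(x /\ z) -> (~z \/ y)) \/ ~((x -> ~z) -> (((~z -> y) -> x) /\ ((~~x /\ x) -> z)))) = max(0, 0) = 0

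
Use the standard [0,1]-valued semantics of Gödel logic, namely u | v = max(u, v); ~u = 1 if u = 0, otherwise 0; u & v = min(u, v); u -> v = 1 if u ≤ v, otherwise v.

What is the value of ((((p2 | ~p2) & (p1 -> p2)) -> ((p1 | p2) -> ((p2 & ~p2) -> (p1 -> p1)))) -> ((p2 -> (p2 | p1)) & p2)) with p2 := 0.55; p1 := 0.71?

~p2: Gödel ¬ of 0.55 = 0 (operand ≠ 0)
(p2 | ~p2) = max(0.55, 0) = 0.55
(p1 -> p2): 0.71 > 0.55, so result = 0.55
((p2 | ~p2) & (p1 -> p2)) = min(0.55, 0.55) = 0.55
(p1 | p2) = max(0.71, 0.55) = 0.71
~p2: Gödel ¬ of 0.55 = 0 (operand ≠ 0)
(p2 & ~p2) = min(0.55, 0) = 0
(p1 -> p1): 0.71 ≤ 0.71, so result = 1
((p2 & ~p2) -> (p1 -> p1)): 0 ≤ 1, so result = 1
((p1 | p2) -> ((p2 & ~p2) -> (p1 -> p1))): 0.71 ≤ 1, so result = 1
(((p2 | ~p2) & (p1 -> p2)) -> ((p1 | p2) -> ((p2 & ~p2) -> (p1 -> p1)))): 0.55 ≤ 1, so result = 1
(p2 | p1) = max(0.55, 0.71) = 0.71
(p2 -> (p2 | p1)): 0.55 ≤ 0.71, so result = 1
((p2 -> (p2 | p1)) & p2) = min(1, 0.55) = 0.55
((((p2 | ~p2) & (p1 -> p2)) -> ((p1 | p2) -> ((p2 & ~p2) -> (p1 -> p1)))) -> ((p2 -> (p2 | p1)) & p2)): 1 > 0.55, so result = 0.55

0.55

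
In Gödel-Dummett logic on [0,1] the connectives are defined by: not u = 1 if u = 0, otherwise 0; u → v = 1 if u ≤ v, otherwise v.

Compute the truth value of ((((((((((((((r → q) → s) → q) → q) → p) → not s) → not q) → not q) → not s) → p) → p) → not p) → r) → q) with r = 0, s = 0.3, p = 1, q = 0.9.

(r → q): 0 ≤ 0.9, so result = 1
((r → q) → s): 1 > 0.3, so result = 0.3
(((r → q) → s) → q): 0.3 ≤ 0.9, so result = 1
((((r → q) → s) → q) → q): 1 > 0.9, so result = 0.9
(((((r → q) → s) → q) → q) → p): 0.9 ≤ 1, so result = 1
not s: Gödel ¬ of 0.3 = 0 (operand ≠ 0)
((((((r → q) → s) → q) → q) → p) → not s): 1 > 0, so result = 0
not q: Gödel ¬ of 0.9 = 0 (operand ≠ 0)
(((((((r → q) → s) → q) → q) → p) → not s) → not q): 0 ≤ 0, so result = 1
not q: Gödel ¬ of 0.9 = 0 (operand ≠ 0)
((((((((r → q) → s) → q) → q) → p) → not s) → not q) → not q): 1 > 0, so result = 0
not s: Gödel ¬ of 0.3 = 0 (operand ≠ 0)
(((((((((r → q) → s) → q) → q) → p) → not s) → not q) → not q) → not s): 0 ≤ 0, so result = 1
((((((((((r → q) → s) → q) → q) → p) → not s) → not q) → not q) → not s) → p): 1 ≤ 1, so result = 1
(((((((((((r → q) → s) → q) → q) → p) → not s) → not q) → not q) → not s) → p) → p): 1 ≤ 1, so result = 1
not p: Gödel ¬ of 1 = 0 (operand ≠ 0)
((((((((((((r → q) → s) → q) → q) → p) → not s) → not q) → not q) → not s) → p) → p) → not p): 1 > 0, so result = 0
(((((((((((((r → q) → s) → q) → q) → p) → not s) → not q) → not q) → not s) → p) → p) → not p) → r): 0 ≤ 0, so result = 1
((((((((((((((r → q) → s) → q) → q) → p) → not s) → not q) → not q) → not s) → p) → p) → not p) → r) → q): 1 > 0.9, so result = 0.9

0.90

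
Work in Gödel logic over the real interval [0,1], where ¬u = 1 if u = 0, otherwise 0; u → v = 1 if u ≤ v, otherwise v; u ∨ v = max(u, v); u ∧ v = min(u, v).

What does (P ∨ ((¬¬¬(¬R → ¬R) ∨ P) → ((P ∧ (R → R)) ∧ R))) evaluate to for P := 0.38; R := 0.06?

0.38

¬R: Gödel ¬ of 0.06 = 0 (operand ≠ 0)
¬R: Gödel ¬ of 0.06 = 0 (operand ≠ 0)
(¬R → ¬R): 0 ≤ 0, so result = 1
¬(¬R → ¬R): Gödel ¬ of 1 = 0 (operand ≠ 0)
¬¬(¬R → ¬R): Gödel ¬ of 0 = 1 (operand is 0)
¬¬¬(¬R → ¬R): Gödel ¬ of 1 = 0 (operand ≠ 0)
(¬¬¬(¬R → ¬R) ∨ P) = max(0, 0.38) = 0.38
(R → R): 0.06 ≤ 0.06, so result = 1
(P ∧ (R → R)) = min(0.38, 1) = 0.38
((P ∧ (R → R)) ∧ R) = min(0.38, 0.06) = 0.06
((¬¬¬(¬R → ¬R) ∨ P) → ((P ∧ (R → R)) ∧ R)): 0.38 > 0.06, so result = 0.06
(P ∨ ((¬¬¬(¬R → ¬R) ∨ P) → ((P ∧ (R → R)) ∧ R))) = max(0.38, 0.06) = 0.38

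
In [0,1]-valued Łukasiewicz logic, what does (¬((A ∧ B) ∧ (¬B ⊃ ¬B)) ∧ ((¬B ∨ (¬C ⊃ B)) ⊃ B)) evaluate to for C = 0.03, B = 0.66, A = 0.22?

(A ∧ B) = min(0.22, 0.66) = 0.22
¬B: Łukasiewicz ¬ gives 1 − 0.66 = 0.34
¬B: Łukasiewicz ¬ gives 1 − 0.66 = 0.34
(¬B ⊃ ¬B): min(1, 1 − 0.34 + 0.34) = 1
((A ∧ B) ∧ (¬B ⊃ ¬B)) = min(0.22, 1) = 0.22
¬((A ∧ B) ∧ (¬B ⊃ ¬B)): Łukasiewicz ¬ gives 1 − 0.22 = 0.78
¬B: Łukasiewicz ¬ gives 1 − 0.66 = 0.34
¬C: Łukasiewicz ¬ gives 1 − 0.03 = 0.97
(¬C ⊃ B): min(1, 1 − 0.97 + 0.66) = 0.69
(¬B ∨ (¬C ⊃ B)) = max(0.34, 0.69) = 0.69
((¬B ∨ (¬C ⊃ B)) ⊃ B): min(1, 1 − 0.69 + 0.66) = 0.97
(¬((A ∧ B) ∧ (¬B ⊃ ¬B)) ∧ ((¬B ∨ (¬C ⊃ B)) ⊃ B)) = min(0.78, 0.97) = 0.78

0.78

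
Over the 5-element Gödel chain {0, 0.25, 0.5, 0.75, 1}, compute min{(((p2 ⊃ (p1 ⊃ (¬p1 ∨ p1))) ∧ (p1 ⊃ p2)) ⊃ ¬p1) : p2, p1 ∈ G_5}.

0.00

The minimum is attained at p2 = 0.25, p1 = 0.25:
  ¬p1: Gödel ¬ of 0.25 = 0 (operand ≠ 0)
  (¬p1 ∨ p1) = max(0, 0.25) = 0.25
  (p1 ⊃ (¬p1 ∨ p1)): 0.25 ≤ 0.25, so result = 1
  (p2 ⊃ (p1 ⊃ (¬p1 ∨ p1))): 0.25 ≤ 1, so result = 1
  (p1 ⊃ p2): 0.25 ≤ 0.25, so result = 1
  ((p2 ⊃ (p1 ⊃ (¬p1 ∨ p1))) ∧ (p1 ⊃ p2)) = min(1, 1) = 1
  ¬p1: Gödel ¬ of 0.25 = 0 (operand ≠ 0)
  (((p2 ⊃ (p1 ⊃ (¬p1 ∨ p1))) ∧ (p1 ⊃ p2)) ⊃ ¬p1): 1 > 0, so result = 0
Checking all 25 assignments confirms none give a value below 0.00.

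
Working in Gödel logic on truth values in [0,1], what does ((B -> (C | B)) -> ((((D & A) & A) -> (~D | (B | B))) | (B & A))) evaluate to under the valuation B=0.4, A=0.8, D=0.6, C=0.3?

0.40

(C | B) = max(0.3, 0.4) = 0.4
(B -> (C | B)): 0.4 ≤ 0.4, so result = 1
(D & A) = min(0.6, 0.8) = 0.6
((D & A) & A) = min(0.6, 0.8) = 0.6
~D: Gödel ¬ of 0.6 = 0 (operand ≠ 0)
(B | B) = max(0.4, 0.4) = 0.4
(~D | (B | B)) = max(0, 0.4) = 0.4
(((D & A) & A) -> (~D | (B | B))): 0.6 > 0.4, so result = 0.4
(B & A) = min(0.4, 0.8) = 0.4
((((D & A) & A) -> (~D | (B | B))) | (B & A)) = max(0.4, 0.4) = 0.4
((B -> (C | B)) -> ((((D & A) & A) -> (~D | (B | B))) | (B & A))): 1 > 0.4, so result = 0.4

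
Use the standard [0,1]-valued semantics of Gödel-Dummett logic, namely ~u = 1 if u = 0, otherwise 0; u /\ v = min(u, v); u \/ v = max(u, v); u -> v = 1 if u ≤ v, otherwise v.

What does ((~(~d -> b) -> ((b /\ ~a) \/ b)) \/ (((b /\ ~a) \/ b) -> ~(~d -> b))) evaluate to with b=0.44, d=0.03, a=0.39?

~d: Gödel ¬ of 0.03 = 0 (operand ≠ 0)
(~d -> b): 0 ≤ 0.44, so result = 1
~(~d -> b): Gödel ¬ of 1 = 0 (operand ≠ 0)
~a: Gödel ¬ of 0.39 = 0 (operand ≠ 0)
(b /\ ~a) = min(0.44, 0) = 0
((b /\ ~a) \/ b) = max(0, 0.44) = 0.44
(~(~d -> b) -> ((b /\ ~a) \/ b)): 0 ≤ 0.44, so result = 1
~a: Gödel ¬ of 0.39 = 0 (operand ≠ 0)
(b /\ ~a) = min(0.44, 0) = 0
((b /\ ~a) \/ b) = max(0, 0.44) = 0.44
~d: Gödel ¬ of 0.03 = 0 (operand ≠ 0)
(~d -> b): 0 ≤ 0.44, so result = 1
~(~d -> b): Gödel ¬ of 1 = 0 (operand ≠ 0)
(((b /\ ~a) \/ b) -> ~(~d -> b)): 0.44 > 0, so result = 0
((~(~d -> b) -> ((b /\ ~a) \/ b)) \/ (((b /\ ~a) \/ b) -> ~(~d -> b))) = max(1, 0) = 1

1.00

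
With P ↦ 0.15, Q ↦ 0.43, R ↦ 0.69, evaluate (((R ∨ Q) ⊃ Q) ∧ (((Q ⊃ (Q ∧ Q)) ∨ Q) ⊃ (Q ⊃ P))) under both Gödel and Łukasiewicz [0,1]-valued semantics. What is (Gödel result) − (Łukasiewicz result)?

Gödel evaluation:
  (R ∨ Q) = max(0.69, 0.43) = 0.69
  ((R ∨ Q) ⊃ Q): 0.69 > 0.43, so result = 0.43
  (Q ∧ Q) = min(0.43, 0.43) = 0.43
  (Q ⊃ (Q ∧ Q)): 0.43 ≤ 0.43, so result = 1
  ((Q ⊃ (Q ∧ Q)) ∨ Q) = max(1, 0.43) = 1
  (Q ⊃ P): 0.43 > 0.15, so result = 0.15
  (((Q ⊃ (Q ∧ Q)) ∨ Q) ⊃ (Q ⊃ P)): 1 > 0.15, so result = 0.15
  (((R ∨ Q) ⊃ Q) ∧ (((Q ⊃ (Q ∧ Q)) ∨ Q) ⊃ (Q ⊃ P))) = min(0.43, 0.15) = 0.15
  Gödel value = 0.15
Łukasiewicz evaluation:
  (R ∨ Q) = max(0.69, 0.43) = 0.69
  ((R ∨ Q) ⊃ Q): min(1, 1 − 0.69 + 0.43) = 0.74
  (Q ∧ Q) = min(0.43, 0.43) = 0.43
  (Q ⊃ (Q ∧ Q)): min(1, 1 − 0.43 + 0.43) = 1
  ((Q ⊃ (Q ∧ Q)) ∨ Q) = max(1, 0.43) = 1
  (Q ⊃ P): min(1, 1 − 0.43 + 0.15) = 0.72
  (((Q ⊃ (Q ∧ Q)) ∨ Q) ⊃ (Q ⊃ P)): min(1, 1 − 1 + 0.72) = 0.72
  (((R ∨ Q) ⊃ Q) ∧ (((Q ⊃ (Q ∧ Q)) ∨ Q) ⊃ (Q ⊃ P))) = min(0.74, 0.72) = 0.72
  Łukasiewicz value = 0.72
Difference: 0.15 − 0.72 = -0.57

-0.57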